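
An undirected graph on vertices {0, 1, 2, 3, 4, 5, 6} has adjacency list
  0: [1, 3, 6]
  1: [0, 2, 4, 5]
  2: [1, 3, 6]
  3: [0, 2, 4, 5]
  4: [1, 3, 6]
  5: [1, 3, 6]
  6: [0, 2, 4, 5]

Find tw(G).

3

A width-3 tree decomposition is:
Bags: B1 = {1, 3, 5, 6}  B2 = {1, 2, 3, 6}  B3 = {1, 3, 4, 6}  B4 = {0, 1, 3, 6}
Tree: B1–B2, B2–B3, B3–B4
The largest bag has 4 vertices, giving width 3; this decomposition certifies tw(G) ≤ 3. For the lower bound: the 4 vertex sets {5,6}, {1,2}, {3}, {4} are disjoint, each induces a connected subgraph, and every pair is joined by at least one edge of G. Contracting each set to a single vertex therefore yields K_{4} as a minor, and since treewidth is minor-monotone, tw(G) ≥ tw(K_{4}) = 3. Hence tw(G) = 3 exactly.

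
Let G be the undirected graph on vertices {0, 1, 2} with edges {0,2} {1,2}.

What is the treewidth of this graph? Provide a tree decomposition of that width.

Treewidth 1.
Bags: B1 = {1, 2}  B2 = {0, 2}
Tree: B1–B2

The largest bag has 2 vertices, giving width 1; this decomposition certifies tw(G) ≤ 1. Any graph with an edge has treewidth ≥ 1, and G has the edge 2–1. Hence tw(G) = 1 exactly.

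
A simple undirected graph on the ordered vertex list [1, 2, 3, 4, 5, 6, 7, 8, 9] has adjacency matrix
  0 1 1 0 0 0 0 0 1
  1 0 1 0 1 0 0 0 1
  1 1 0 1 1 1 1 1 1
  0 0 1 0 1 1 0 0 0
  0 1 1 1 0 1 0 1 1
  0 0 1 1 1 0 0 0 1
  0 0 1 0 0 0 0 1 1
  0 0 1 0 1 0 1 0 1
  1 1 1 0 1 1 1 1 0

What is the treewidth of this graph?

A width-3 tree decomposition is:
Bags: B1 = {3, 7, 8, 9}  B2 = {3, 5, 8, 9}  B3 = {3, 5, 6, 9}  B4 = {2, 3, 5, 9}  B5 = {3, 4, 5, 6}  B6 = {1, 2, 3, 9}
Tree: B1–B2, B2–B3, B3–B4, B3–B5, B4–B6
Each bag holds 4 vertices, so the decomposition has width 3, which upper-bounds the treewidth. Conversely, {1, 2, 3, 9} is a clique of size 4, and the vertices of any clique must share a bag in every tree decomposition; so some bag has ≥ 4 vertices and tw(G) ≥ 3. The upper and lower bounds meet at 3, so that is the treewidth.

3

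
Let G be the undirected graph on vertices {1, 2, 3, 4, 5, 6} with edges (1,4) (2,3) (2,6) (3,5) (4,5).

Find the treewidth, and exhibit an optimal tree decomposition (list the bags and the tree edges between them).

Each bag holds 2 vertices, so the decomposition has width 1, which upper-bounds the treewidth. Since G has at least one edge (e.g. 6–2), it is not an edgeless graph, so tw(G) ≥ 1. The upper and lower bounds meet at 1, so that is the treewidth.

Treewidth 1.
Bags: B1 = {2, 6}  B2 = {2, 3}  B3 = {3, 5}  B4 = {4, 5}  B5 = {1, 4}
Tree: B1–B2, B2–B3, B3–B4, B4–B5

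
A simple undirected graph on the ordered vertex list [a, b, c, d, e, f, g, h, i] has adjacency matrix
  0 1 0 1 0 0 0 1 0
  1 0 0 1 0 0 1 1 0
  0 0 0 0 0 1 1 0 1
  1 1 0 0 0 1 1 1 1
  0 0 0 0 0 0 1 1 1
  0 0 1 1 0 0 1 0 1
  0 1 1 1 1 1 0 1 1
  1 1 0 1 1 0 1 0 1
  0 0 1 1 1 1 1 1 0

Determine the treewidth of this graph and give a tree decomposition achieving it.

Treewidth 3.
Bags: B1 = {d, g, h, i}  B2 = {b, d, g, h}  B3 = {a, b, d, h}  B4 = {e, g, h, i}  B5 = {d, f, g, i}  B6 = {c, f, g, i}
Tree: B1–B2, B2–B3, B1–B4, B1–B5, B5–B6

Every bag has size at most 4, so the width is 4 − 1 = 3 and tw(G) ≤ 3. Conversely, {b, d, g, h} is a clique of size 4, and the vertices of any clique must share a bag in every tree decomposition; so some bag has ≥ 4 vertices and tw(G) ≥ 3. The upper and lower bounds meet at 3, so that is the treewidth.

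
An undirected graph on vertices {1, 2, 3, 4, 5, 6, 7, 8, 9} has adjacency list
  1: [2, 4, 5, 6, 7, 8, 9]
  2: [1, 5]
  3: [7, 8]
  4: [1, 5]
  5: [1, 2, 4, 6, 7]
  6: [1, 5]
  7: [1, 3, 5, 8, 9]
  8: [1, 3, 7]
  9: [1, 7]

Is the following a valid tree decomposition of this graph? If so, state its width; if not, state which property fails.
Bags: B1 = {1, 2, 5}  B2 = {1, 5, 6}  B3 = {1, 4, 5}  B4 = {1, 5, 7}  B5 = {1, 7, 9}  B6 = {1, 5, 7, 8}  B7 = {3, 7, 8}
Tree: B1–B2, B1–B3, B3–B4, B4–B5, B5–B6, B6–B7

A tree decomposition must satisfy three properties: every vertex lies in some bag; for every edge, both endpoints lie together in some bag; and for every vertex, the bags containing it form a connected subtree. Here bags containing vertex 5 are not connected in the tree, so the decomposition is invalid.

No — bags containing vertex 5 are not connected in the tree.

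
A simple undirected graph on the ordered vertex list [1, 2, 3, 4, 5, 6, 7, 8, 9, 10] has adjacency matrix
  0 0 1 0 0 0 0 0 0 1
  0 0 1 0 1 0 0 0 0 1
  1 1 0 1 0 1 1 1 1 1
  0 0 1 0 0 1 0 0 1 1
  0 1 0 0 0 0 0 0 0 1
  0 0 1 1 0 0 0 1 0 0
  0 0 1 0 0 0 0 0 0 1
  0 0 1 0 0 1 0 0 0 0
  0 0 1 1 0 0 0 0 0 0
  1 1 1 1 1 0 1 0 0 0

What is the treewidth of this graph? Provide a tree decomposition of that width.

Treewidth 2.
One optimal decomposition is:
Bags: B1 = {3, 4, 6}  B2 = {3, 4, 10}  B3 = {3, 7, 10}  B4 = {3, 6, 8}  B5 = {1, 3, 10}  B6 = {2, 3, 10}  B7 = {2, 5, 10}  B8 = {3, 4, 9}
Tree: B1–B2, B2–B3, B1–B4, B3–B5, B2–B6, B6–B7, B2–B8

Every bag has size at most 3, so the width is 3 − 1 = 2 and tw(G) ≤ 2. On the other hand G contains the 3-clique {3, 6, 8}. A clique must lie in a single bag of any decomposition, so no decomposition can have width below 2. Hence tw(G) = 2 exactly.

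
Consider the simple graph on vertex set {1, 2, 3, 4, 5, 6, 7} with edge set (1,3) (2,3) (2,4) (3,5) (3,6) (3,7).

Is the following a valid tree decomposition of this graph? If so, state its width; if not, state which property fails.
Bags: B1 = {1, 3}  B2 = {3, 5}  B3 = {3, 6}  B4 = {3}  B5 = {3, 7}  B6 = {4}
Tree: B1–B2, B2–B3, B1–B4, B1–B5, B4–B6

No — vertex 2 appears in no bag.

A tree decomposition must satisfy three properties: every vertex lies in some bag; for every edge, both endpoints lie together in some bag; and for every vertex, the bags containing it form a connected subtree. Here vertex 2 appears in no bag, so the decomposition is invalid.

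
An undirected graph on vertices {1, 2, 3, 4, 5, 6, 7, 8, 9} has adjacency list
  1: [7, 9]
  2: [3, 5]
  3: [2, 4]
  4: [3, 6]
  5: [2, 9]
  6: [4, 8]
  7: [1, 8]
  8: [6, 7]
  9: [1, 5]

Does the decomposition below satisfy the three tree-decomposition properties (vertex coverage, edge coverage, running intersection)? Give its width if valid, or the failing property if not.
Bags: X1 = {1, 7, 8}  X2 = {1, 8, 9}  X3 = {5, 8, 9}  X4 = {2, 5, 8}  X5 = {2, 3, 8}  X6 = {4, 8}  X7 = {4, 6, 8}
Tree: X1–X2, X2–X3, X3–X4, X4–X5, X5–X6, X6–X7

No — edge (3,4) lies in no bag.

A tree decomposition must satisfy three properties: every vertex lies in some bag; for every edge, both endpoints lie together in some bag; and for every vertex, the bags containing it form a connected subtree. Here edge (3,4) lies in no bag, so the decomposition is invalid.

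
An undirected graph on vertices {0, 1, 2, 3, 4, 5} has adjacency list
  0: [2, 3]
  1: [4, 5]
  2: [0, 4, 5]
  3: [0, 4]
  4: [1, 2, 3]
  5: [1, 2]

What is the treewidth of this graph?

A width-2 tree decomposition is:
Bags: B1 = {1, 4, 5}  B2 = {2, 4, 5}  B3 = {2, 3, 4}  B4 = {0, 2, 3}
Tree: B1–B2, B2–B3, B3–B4
Every bag has size at most 3, so the width is 3 − 1 = 2 and tw(G) ≤ 2. The edges 1–5–2–4–1 form a cycle, so G is not a tree and its treewidth is at least 2. The upper and lower bounds meet at 2, so that is the treewidth.

2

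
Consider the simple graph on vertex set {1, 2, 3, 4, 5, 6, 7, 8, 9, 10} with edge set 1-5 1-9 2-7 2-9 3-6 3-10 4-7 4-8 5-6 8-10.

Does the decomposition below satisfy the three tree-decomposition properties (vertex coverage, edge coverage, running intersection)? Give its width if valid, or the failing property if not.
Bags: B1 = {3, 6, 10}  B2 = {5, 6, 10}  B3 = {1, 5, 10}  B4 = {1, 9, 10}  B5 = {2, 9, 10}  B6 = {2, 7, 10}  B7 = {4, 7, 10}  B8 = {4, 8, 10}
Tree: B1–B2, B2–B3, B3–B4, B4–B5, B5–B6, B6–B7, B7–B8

Vertex coverage: the bags together contain {1, 2, 3, 4, 5, 6, 7, 8, 9, 10}, the full vertex set. Edge coverage: each edge of G has both endpoints in at least one bag. Running intersection: for every vertex, the bags containing it form a connected subtree. All three properties hold, so this is a valid tree decomposition of width max|bag| − 1 = 2, and hence tw(G) ≤ 2.

Yes; width 2.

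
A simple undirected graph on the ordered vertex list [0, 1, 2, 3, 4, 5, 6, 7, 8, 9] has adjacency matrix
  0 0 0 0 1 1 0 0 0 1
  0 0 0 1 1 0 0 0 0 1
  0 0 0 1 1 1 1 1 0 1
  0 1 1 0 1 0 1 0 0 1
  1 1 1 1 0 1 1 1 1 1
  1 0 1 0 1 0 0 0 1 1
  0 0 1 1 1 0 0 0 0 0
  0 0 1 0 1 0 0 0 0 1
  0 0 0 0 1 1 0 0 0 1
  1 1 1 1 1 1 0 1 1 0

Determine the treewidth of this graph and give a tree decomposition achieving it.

The largest bag has 4 vertices, giving width 3; this decomposition certifies tw(G) ≤ 3. Conversely, {0, 4, 5, 9} is a clique of size 4, and the vertices of any clique must share a bag in every tree decomposition; so some bag has ≥ 4 vertices and tw(G) ≥ 3. Combining the bounds, tw(G) = 3.

Treewidth 3.
One optimal decomposition is:
Bags: B1 = {2, 4, 7, 9}  B2 = {2, 3, 4, 9}  B3 = {2, 3, 4, 6}  B4 = {1, 3, 4, 9}  B5 = {2, 4, 5, 9}  B6 = {4, 5, 8, 9}  B7 = {0, 4, 5, 9}
Tree: B1–B2, B2–B3, B2–B4, B2–B5, B5–B6, B6–B7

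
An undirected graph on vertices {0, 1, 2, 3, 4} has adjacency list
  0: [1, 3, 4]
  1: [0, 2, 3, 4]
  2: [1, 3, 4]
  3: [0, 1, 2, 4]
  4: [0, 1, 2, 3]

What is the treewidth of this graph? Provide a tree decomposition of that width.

Every bag has size at most 4, so the width is 4 − 1 = 3 and tw(G) ≤ 3. For the lower bound, the 4 vertices {0, 1, 3, 4} are pairwise adjacent, and any tree decomposition puts a clique entirely inside one bag — forcing width ≥ 3. The upper and lower bounds meet at 3, so that is the treewidth.

Treewidth 3.
One optimal decomposition is:
Bags: B1 = {1, 2, 3, 4}  B2 = {0, 1, 3, 4}
Tree: B1–B2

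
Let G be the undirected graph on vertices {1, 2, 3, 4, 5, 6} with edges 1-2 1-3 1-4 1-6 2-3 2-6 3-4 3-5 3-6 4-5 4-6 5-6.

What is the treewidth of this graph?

A width-3 tree decomposition is:
Bags: B1 = {3, 4, 5, 6}  B2 = {1, 3, 4, 6}  B3 = {1, 2, 3, 6}
Tree: B1–B2, B2–B3
Every bag has size at most 4, so the width is 4 − 1 = 3 and tw(G) ≤ 3. For the lower bound, the 4 vertices {1, 2, 3, 6} are pairwise adjacent, and any tree decomposition puts a clique entirely inside one bag — forcing width ≥ 3. Combining the bounds, tw(G) = 3.

3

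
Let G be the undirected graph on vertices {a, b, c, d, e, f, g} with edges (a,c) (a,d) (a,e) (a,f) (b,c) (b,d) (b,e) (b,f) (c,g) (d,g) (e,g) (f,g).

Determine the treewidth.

3

A width-3 tree decomposition is:
Bags: B1 = {a, b, d, g}  B2 = {a, b, e, g}  B3 = {a, b, c, g}  B4 = {a, b, f, g}
Tree: B1–B2, B2–B3, B3–B4
Each bag holds 4 vertices, so the decomposition has width 3, which upper-bounds the treewidth. For the lower bound: the 4 vertex sets {d,g}, {b,e}, {a}, {c} are disjoint, each induces a connected subgraph, and every pair is joined by at least one edge of G. Contracting each set to a single vertex therefore yields K_{4} as a minor, and since treewidth is minor-monotone, tw(G) ≥ tw(K_{4}) = 3. Combining the bounds, tw(G) = 3.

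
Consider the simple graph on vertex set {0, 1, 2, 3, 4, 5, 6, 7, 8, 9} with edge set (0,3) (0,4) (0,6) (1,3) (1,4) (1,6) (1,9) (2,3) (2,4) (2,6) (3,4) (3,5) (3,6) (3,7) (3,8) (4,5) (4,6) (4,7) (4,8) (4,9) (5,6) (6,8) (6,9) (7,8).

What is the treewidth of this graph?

A width-3 tree decomposition is:
Bags: B1 = {3, 4, 6, 8}  B2 = {3, 4, 5, 6}  B3 = {3, 4, 7, 8}  B4 = {1, 3, 4, 6}  B5 = {1, 4, 6, 9}  B6 = {2, 3, 4, 6}  B7 = {0, 3, 4, 6}
Tree: B1–B2, B1–B3, B1–B4, B4–B5, B4–B6, B2–B7
The largest bag has 4 vertices, giving width 3; this decomposition certifies tw(G) ≤ 3. For the lower bound, the 4 vertices {1, 4, 6, 9} are pairwise adjacent, and any tree decomposition puts a clique entirely inside one bag — forcing width ≥ 3. Combining the bounds, tw(G) = 3.

3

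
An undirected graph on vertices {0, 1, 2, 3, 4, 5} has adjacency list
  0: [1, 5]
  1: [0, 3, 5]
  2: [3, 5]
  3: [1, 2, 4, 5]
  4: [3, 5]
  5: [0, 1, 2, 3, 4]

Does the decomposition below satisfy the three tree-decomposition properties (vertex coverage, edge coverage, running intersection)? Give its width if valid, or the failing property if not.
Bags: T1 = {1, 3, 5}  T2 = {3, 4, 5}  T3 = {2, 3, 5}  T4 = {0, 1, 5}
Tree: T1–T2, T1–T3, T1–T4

Checking the three conditions: (i) the bags cover all of {0, 1, 2, 3, 4, 5}; (ii) for each edge, some bag contains both endpoints; (iii) the bags containing any fixed vertex form a subtree. All hold, so the decomposition is valid with width 3 − 1 = 2.

Yes; width 2.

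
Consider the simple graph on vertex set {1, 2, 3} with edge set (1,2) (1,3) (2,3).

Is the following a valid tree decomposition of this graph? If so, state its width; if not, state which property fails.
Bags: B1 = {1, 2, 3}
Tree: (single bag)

Yes; width 2.

Vertex coverage: the bags together contain {1, 2, 3}, the full vertex set. Edge coverage: each edge of G has both endpoints in at least one bag. Running intersection: for every vertex, the bags containing it form a connected subtree. All three properties hold, so this is a valid tree decomposition of width max|bag| − 1 = 2, and hence tw(G) ≤ 2.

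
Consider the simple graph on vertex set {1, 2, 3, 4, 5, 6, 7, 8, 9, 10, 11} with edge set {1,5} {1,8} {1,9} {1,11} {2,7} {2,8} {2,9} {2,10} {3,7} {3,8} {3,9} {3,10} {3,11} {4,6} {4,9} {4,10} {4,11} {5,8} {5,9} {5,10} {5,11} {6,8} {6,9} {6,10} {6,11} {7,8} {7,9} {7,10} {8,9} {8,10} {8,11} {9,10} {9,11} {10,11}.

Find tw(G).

4

A width-4 tree decomposition is:
Bags: B1 = {6, 8, 9, 10, 11}  B2 = {5, 8, 9, 10, 11}  B3 = {3, 8, 9, 10, 11}  B4 = {3, 7, 8, 9, 10}  B5 = {4, 6, 9, 10, 11}  B6 = {2, 7, 8, 9, 10}  B7 = {1, 5, 8, 9, 11}
Tree: B1–B2, B2–B3, B3–B4, B1–B5, B4–B6, B2–B7
Each bag holds 5 vertices, so the decomposition has width 4, which upper-bounds the treewidth. For the lower bound, the 5 vertices {1, 5, 8, 9, 11} are pairwise adjacent, and any tree decomposition puts a clique entirely inside one bag — forcing width ≥ 4. The upper and lower bounds meet at 4, so that is the treewidth.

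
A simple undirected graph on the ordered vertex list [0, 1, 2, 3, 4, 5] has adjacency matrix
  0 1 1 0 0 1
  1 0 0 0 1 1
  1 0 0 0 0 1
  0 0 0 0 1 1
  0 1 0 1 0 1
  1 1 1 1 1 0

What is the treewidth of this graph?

2

A width-2 tree decomposition is:
Bags: B1 = {0, 2, 5}  B2 = {0, 1, 5}  B3 = {1, 4, 5}  B4 = {3, 4, 5}
Tree: B1–B2, B2–B3, B3–B4
Each bag holds 3 vertices, so the decomposition has width 2, which upper-bounds the treewidth. For the lower bound, the 3 vertices {0, 1, 5} are pairwise adjacent, and any tree decomposition puts a clique entirely inside one bag — forcing width ≥ 2. Hence tw(G) = 2 exactly.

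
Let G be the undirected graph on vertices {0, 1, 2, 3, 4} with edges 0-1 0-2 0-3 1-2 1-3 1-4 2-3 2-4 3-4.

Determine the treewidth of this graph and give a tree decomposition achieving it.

Treewidth 3.
One such decomposition:
Bags: B1 = {1, 2, 3, 4}  B2 = {0, 1, 2, 3}
Tree: B1–B2

The largest bag has 4 vertices, giving width 3; this decomposition certifies tw(G) ≤ 3. Conversely, {0, 1, 2, 3} is a clique of size 4, and the vertices of any clique must share a bag in every tree decomposition; so some bag has ≥ 4 vertices and tw(G) ≥ 3. Hence tw(G) = 3 exactly.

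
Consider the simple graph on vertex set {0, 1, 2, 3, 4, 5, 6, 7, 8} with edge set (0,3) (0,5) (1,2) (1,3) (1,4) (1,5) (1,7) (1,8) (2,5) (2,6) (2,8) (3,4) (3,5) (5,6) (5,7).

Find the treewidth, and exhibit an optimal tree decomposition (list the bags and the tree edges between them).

Treewidth 2.
Bags: B1 = {1, 3, 5}  B2 = {1, 5, 7}  B3 = {1, 2, 5}  B4 = {2, 5, 6}  B5 = {1, 3, 4}  B6 = {0, 3, 5}  B7 = {1, 2, 8}
Tree: B1–B2, B2–B3, B3–B4, B1–B5, B1–B6, B3–B7

The largest bag has 3 vertices, giving width 2; this decomposition certifies tw(G) ≤ 2. For the lower bound, the 3 vertices {0, 3, 5} are pairwise adjacent, and any tree decomposition puts a clique entirely inside one bag — forcing width ≥ 2. The upper and lower bounds meet at 2, so that is the treewidth.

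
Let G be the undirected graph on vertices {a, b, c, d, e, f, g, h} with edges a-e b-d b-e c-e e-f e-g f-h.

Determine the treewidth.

1

A width-1 tree decomposition is:
Bags: B1 = {e, f}  B2 = {a, e}  B3 = {b, e}  B4 = {e, g}  B5 = {c, e}  B6 = {b, d}  B7 = {f, h}
Tree: B1–B2, B1–B3, B3–B4, B1–B5, B3–B6, B1–B7
Each bag holds 2 vertices, so the decomposition has width 1, which upper-bounds the treewidth. Since G has at least one edge (e.g. f–e), it is not an edgeless graph, so tw(G) ≥ 1. Therefore the treewidth is 1.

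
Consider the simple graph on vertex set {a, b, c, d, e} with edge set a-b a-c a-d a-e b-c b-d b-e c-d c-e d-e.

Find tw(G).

A width-4 tree decomposition is:
Bags: B1 = {a, b, c, d, e}
Tree: (single bag)
With just one bag of size 5, the width is 5 − 1 = 4, so tw(G) ≤ 4. Conversely, {a, b, c, d, e} is a clique of size 5, and the vertices of any clique must share a bag in every tree decomposition; so some bag has ≥ 5 vertices and tw(G) ≥ 4. Therefore the treewidth is 4.

4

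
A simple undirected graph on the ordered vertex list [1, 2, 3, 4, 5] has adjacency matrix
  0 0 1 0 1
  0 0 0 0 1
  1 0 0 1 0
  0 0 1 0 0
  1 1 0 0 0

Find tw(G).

1

A width-1 tree decomposition is:
Bags: B1 = {2, 5}  B2 = {1, 5}  B3 = {1, 3}  B4 = {3, 4}
Tree: B1–B2, B2–B3, B3–B4
Every bag has size at most 2, so the width is 2 − 1 = 1 and tw(G) ≤ 1. G has an edge, so its treewidth is at least 1. Hence tw(G) = 1 exactly.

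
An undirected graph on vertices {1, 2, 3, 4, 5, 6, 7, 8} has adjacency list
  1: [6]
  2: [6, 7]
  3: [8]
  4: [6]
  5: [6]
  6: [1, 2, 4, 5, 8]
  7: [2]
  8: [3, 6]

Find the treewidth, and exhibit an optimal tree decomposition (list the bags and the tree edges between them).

Treewidth 1.
Bags: B1 = {6, 8}  B2 = {4, 6}  B3 = {3, 8}  B4 = {2, 6}  B5 = {2, 7}  B6 = {5, 6}  B7 = {1, 6}
Tree: B1–B2, B1–B3, B1–B4, B4–B5, B2–B6, B2–B7

The largest bag has 2 vertices, giving width 1; this decomposition certifies tw(G) ≤ 1. Any graph with an edge has treewidth ≥ 1, and G has the edge 6–8. Therefore the treewidth is 1.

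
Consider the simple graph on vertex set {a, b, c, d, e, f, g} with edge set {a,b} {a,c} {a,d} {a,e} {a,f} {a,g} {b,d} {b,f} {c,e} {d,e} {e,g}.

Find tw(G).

2

A width-2 tree decomposition is:
Bags: B1 = {a, e, g}  B2 = {a, d, e}  B3 = {a, b, d}  B4 = {a, b, f}  B5 = {a, c, e}
Tree: B1–B2, B2–B3, B3–B4, B2–B5
Every bag has size at most 3, so the width is 3 − 1 = 2 and tw(G) ≤ 2. On the other hand G contains the 3-clique {a, e, g}. A clique must lie in a single bag of any decomposition, so no decomposition can have width below 2. Hence tw(G) = 2 exactly.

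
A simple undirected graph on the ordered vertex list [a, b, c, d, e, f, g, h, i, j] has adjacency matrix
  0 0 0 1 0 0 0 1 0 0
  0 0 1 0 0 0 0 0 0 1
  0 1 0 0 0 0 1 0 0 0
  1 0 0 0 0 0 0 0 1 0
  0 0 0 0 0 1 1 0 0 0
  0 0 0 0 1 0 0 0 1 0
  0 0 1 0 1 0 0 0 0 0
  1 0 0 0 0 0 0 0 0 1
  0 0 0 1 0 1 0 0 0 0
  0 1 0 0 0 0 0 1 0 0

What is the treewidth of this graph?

A width-2 tree decomposition is:
Bags: B1 = {d, f, i}  B2 = {d, e, f}  B3 = {d, e, g}  B4 = {c, d, g}  B5 = {b, c, d}  B6 = {b, d, j}  B7 = {d, h, j}  B8 = {a, d, h}
Tree: B1–B2, B2–B3, B3–B4, B4–B5, B5–B6, B6–B7, B7–B8
The largest bag has 3 vertices, giving width 2; this decomposition certifies tw(G) ≤ 2. Since d–i–f–e–g–c–b–j–h–a–d is a cycle in G, G is not acyclic. Forests are exactly the graphs of treewidth ≤ 1, so tw(G) ≥ 2. Therefore the treewidth is 2.

2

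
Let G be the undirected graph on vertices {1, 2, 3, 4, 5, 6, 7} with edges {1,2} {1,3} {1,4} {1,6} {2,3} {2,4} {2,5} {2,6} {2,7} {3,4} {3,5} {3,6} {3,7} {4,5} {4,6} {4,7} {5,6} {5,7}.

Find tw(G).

A width-4 tree decomposition is:
Bags: B1 = {2, 3, 4, 5, 7}  B2 = {2, 3, 4, 5, 6}  B3 = {1, 2, 3, 4, 6}
Tree: B1–B2, B2–B3
Each bag holds 5 vertices, so the decomposition has width 4, which upper-bounds the treewidth. On the other hand G contains the 5-clique {1, 2, 3, 4, 6}. A clique must lie in a single bag of any decomposition, so no decomposition can have width below 4. Hence tw(G) = 4 exactly.

4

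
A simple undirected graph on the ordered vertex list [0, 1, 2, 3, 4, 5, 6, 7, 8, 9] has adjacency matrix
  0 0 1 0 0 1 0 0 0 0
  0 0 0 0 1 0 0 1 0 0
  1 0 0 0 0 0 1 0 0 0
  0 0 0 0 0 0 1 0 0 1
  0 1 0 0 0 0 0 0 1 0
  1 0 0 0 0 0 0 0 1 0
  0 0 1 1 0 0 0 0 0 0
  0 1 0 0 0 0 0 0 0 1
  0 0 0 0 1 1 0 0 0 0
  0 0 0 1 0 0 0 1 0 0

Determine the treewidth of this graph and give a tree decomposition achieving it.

Treewidth 2.
One optimal decomposition is:
Bags: B1 = {3, 6, 9}  B2 = {2, 6, 9}  B3 = {0, 2, 9}  B4 = {0, 5, 9}  B5 = {5, 8, 9}  B6 = {4, 8, 9}  B7 = {1, 4, 9}  B8 = {1, 7, 9}
Tree: B1–B2, B2–B3, B3–B4, B4–B5, B5–B6, B6–B7, B7–B8

The largest bag has 3 vertices, giving width 2; this decomposition certifies tw(G) ≤ 2. The edges 9–3–6–2–0–5–8–4–1–7–9 form a cycle, so G is not a tree and its treewidth is at least 2. Therefore the treewidth is 2.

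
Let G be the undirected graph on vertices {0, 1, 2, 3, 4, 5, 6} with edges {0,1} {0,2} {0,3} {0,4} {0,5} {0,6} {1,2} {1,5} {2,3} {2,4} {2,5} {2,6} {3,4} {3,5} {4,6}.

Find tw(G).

3

A width-3 tree decomposition is:
Bags: B1 = {0, 2, 3, 4}  B2 = {0, 2, 3, 5}  B3 = {0, 2, 4, 6}  B4 = {0, 1, 2, 5}
Tree: B1–B2, B1–B3, B2–B4
Every bag has size at most 4, so the width is 4 − 1 = 3 and tw(G) ≤ 3. Conversely, {0, 1, 2, 5} is a clique of size 4, and the vertices of any clique must share a bag in every tree decomposition; so some bag has ≥ 4 vertices and tw(G) ≥ 3. Therefore the treewidth is 3.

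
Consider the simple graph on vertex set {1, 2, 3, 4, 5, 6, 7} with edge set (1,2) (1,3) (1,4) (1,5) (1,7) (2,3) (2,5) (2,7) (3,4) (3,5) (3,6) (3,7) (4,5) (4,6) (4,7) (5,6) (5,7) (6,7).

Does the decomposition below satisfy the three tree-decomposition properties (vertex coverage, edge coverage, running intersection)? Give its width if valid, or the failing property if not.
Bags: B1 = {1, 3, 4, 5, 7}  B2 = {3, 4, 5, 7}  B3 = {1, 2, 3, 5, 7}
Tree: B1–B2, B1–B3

A tree decomposition must satisfy three properties: every vertex lies in some bag; for every edge, both endpoints lie together in some bag; and for every vertex, the bags containing it form a connected subtree. Here vertex 6 appears in no bag, so the decomposition is invalid.

No — vertex 6 appears in no bag.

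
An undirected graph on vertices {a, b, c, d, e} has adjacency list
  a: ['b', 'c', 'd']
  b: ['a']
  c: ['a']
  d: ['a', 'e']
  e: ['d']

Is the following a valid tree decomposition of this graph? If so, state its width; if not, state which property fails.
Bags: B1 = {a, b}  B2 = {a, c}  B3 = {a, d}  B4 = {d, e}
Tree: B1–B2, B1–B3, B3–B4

Every vertex of G appears in some bag (union = {a, b, c, d, e}); every edge is covered by a bag; and for each vertex v the set of bags containing v is connected in the bag tree. The decomposition is therefore valid. The largest bag has 2 vertices, so the width is 1.

Yes; width 1.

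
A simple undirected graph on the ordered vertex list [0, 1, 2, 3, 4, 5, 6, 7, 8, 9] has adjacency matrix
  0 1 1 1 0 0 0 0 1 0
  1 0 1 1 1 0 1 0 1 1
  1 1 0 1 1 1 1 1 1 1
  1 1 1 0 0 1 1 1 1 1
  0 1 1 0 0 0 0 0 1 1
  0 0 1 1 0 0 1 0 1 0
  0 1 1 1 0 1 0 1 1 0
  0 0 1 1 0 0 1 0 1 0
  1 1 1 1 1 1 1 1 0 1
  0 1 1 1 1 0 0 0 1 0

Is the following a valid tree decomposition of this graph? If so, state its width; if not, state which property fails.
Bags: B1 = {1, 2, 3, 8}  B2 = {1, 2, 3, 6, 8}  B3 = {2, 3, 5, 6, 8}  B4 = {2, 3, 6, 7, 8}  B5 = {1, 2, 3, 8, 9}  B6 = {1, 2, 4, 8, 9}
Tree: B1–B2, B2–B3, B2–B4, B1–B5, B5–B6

A tree decomposition must satisfy three properties: every vertex lies in some bag; for every edge, both endpoints lie together in some bag; and for every vertex, the bags containing it form a connected subtree. Here vertex 0 appears in no bag, so the decomposition is invalid.

No — vertex 0 appears in no bag.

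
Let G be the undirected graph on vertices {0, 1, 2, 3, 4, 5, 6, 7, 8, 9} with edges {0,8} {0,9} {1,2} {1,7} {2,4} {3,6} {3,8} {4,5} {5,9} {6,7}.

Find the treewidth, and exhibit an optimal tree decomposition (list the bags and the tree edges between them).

Each bag holds 3 vertices, so the decomposition has width 2, which upper-bounds the treewidth. For the lower bound, G contains the cycle 0–9–5–4–2–1–7–6–3–8–0, so G is not a forest; only forests have treewidth ≤ 1, hence tw(G) ≥ 2. Therefore the treewidth is 2.

Treewidth 2.
One optimal decomposition is:
Bags: B1 = {0, 5, 9}  B2 = {0, 4, 5}  B3 = {0, 2, 4}  B4 = {0, 1, 2}  B5 = {0, 1, 7}  B6 = {0, 6, 7}  B7 = {0, 3, 6}  B8 = {0, 3, 8}
Tree: B1–B2, B2–B3, B3–B4, B4–B5, B5–B6, B6–B7, B7–B8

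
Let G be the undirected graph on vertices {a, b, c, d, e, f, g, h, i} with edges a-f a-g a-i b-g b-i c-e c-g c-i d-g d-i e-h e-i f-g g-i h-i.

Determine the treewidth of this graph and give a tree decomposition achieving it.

Treewidth 2.
Bags: B1 = {c, e, i}  B2 = {e, h, i}  B3 = {c, g, i}  B4 = {a, g, i}  B5 = {a, f, g}  B6 = {b, g, i}  B7 = {d, g, i}
Tree: B1–B2, B1–B3, B3–B4, B4–B5, B3–B6, B4–B7

Each bag holds 3 vertices, so the decomposition has width 2, which upper-bounds the treewidth. On the other hand G contains the 3-clique {a, f, g}. A clique must lie in a single bag of any decomposition, so no decomposition can have width below 2. Combining the bounds, tw(G) = 2.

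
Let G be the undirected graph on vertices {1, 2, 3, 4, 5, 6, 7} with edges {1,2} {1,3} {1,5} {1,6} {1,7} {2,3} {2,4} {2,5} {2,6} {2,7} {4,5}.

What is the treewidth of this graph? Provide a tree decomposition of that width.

Treewidth 2.
One such decomposition:
Bags: B1 = {1, 2, 5}  B2 = {2, 4, 5}  B3 = {1, 2, 3}  B4 = {1, 2, 7}  B5 = {1, 2, 6}
Tree: B1–B2, B1–B3, B3–B4, B3–B5

The largest bag has 3 vertices, giving width 2; this decomposition certifies tw(G) ≤ 2. On the other hand G contains the 3-clique {1, 2, 3}. A clique must lie in a single bag of any decomposition, so no decomposition can have width below 2. The upper and lower bounds meet at 2, so that is the treewidth.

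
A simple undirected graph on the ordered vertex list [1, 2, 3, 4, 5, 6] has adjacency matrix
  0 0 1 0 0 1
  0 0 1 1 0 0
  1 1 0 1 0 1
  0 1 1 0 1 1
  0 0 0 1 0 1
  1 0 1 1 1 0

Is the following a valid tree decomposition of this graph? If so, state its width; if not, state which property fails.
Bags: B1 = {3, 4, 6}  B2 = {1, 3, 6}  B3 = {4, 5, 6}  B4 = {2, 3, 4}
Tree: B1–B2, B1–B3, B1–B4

Vertex coverage: the bags together contain {1, 2, 3, 4, 5, 6}, the full vertex set. Edge coverage: each edge of G has both endpoints in at least one bag. Running intersection: for every vertex, the bags containing it form a connected subtree. All three properties hold, so this is a valid tree decomposition of width max|bag| − 1 = 2, and hence tw(G) ≤ 2.

Yes; width 2.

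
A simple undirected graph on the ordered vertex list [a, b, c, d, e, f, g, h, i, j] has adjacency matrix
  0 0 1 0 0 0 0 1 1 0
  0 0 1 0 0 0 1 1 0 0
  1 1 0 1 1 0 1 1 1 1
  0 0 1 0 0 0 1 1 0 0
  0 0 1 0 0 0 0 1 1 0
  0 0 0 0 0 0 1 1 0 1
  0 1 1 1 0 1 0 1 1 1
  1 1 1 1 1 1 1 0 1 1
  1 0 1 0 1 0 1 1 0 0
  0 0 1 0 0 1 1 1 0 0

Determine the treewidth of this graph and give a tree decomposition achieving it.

Each bag holds 4 vertices, so the decomposition has width 3, which upper-bounds the treewidth. Conversely, {c, d, g, h} is a clique of size 4, and the vertices of any clique must share a bag in every tree decomposition; so some bag has ≥ 4 vertices and tw(G) ≥ 3. Hence tw(G) = 3 exactly.

Treewidth 3.
One optimal decomposition is:
Bags: B1 = {c, g, h, j}  B2 = {b, c, g, h}  B3 = {f, g, h, j}  B4 = {c, g, h, i}  B5 = {a, c, h, i}  B6 = {c, d, g, h}  B7 = {c, e, h, i}
Tree: B1–B2, B1–B3, B1–B4, B4–B5, B2–B6, B5–B7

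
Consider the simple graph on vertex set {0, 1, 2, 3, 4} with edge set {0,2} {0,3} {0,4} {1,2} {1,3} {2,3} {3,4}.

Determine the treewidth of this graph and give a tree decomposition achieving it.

Treewidth 2.
One such decomposition:
Bags: B1 = {1, 2, 3}  B2 = {0, 2, 3}  B3 = {0, 3, 4}
Tree: B1–B2, B2–B3

The largest bag has 3 vertices, giving width 2; this decomposition certifies tw(G) ≤ 2. Conversely, {0, 2, 3} is a clique of size 3, and the vertices of any clique must share a bag in every tree decomposition; so some bag has ≥ 3 vertices and tw(G) ≥ 2. The upper and lower bounds meet at 2, so that is the treewidth.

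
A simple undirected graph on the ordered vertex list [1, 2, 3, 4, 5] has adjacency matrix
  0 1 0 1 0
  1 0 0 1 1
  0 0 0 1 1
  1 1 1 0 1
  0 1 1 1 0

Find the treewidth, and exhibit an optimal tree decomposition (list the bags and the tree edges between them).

Every bag has size at most 3, so the width is 3 − 1 = 2 and tw(G) ≤ 2. For the lower bound, the 3 vertices {1, 2, 4} are pairwise adjacent, and any tree decomposition puts a clique entirely inside one bag — forcing width ≥ 2. Combining the bounds, tw(G) = 2.

Treewidth 2.
One optimal decomposition is:
Bags: B1 = {1, 2, 4}  B2 = {2, 4, 5}  B3 = {3, 4, 5}
Tree: B1–B2, B2–B3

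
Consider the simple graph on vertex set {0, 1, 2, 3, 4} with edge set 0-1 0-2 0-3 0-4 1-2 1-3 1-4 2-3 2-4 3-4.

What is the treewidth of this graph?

4

A width-4 tree decomposition is:
Bags: B1 = {0, 1, 2, 3, 4}
Tree: (single bag)
With just one bag of size 5, the width is 5 − 1 = 4, so tw(G) ≤ 4. Conversely, {0, 1, 2, 3, 4} is a clique of size 5, and the vertices of any clique must share a bag in every tree decomposition; so some bag has ≥ 5 vertices and tw(G) ≥ 4. Therefore the treewidth is 4.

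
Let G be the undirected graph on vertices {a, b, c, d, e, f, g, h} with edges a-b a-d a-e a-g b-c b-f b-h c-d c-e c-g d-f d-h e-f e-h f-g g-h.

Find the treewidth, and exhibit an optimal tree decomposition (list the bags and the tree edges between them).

Treewidth 4.
One optimal decomposition is:
Bags: B1 = {b, d, e, f, g}  B2 = {a, b, d, e, g}  B3 = {b, d, e, g, h}  B4 = {b, c, d, e, g}
Tree: B1–B2, B2–B3, B3–B4

Every bag has size at most 5, so the width is 5 − 1 = 4 and tw(G) ≤ 4. For the lower bound: the 5 vertex sets {b,f}, {a,g}, {e,h}, {d}, {c} are disjoint, each induces a connected subgraph, and every pair is joined by at least one edge of G. Contracting each set to a single vertex therefore yields K_{5} as a minor, and since treewidth is minor-monotone, tw(G) ≥ tw(K_{5}) = 4. Therefore the treewidth is 4.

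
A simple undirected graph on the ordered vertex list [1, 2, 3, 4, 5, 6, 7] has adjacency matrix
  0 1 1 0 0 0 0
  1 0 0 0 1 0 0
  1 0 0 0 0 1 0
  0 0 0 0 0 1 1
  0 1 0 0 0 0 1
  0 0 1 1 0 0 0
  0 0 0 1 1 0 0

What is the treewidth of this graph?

A width-2 tree decomposition is:
Bags: B1 = {1, 2, 5}  B2 = {1, 5, 7}  B3 = {1, 4, 7}  B4 = {1, 4, 6}  B5 = {1, 3, 6}
Tree: B1–B2, B2–B3, B3–B4, B4–B5
Every bag has size at most 3, so the width is 3 − 1 = 2 and tw(G) ≤ 2. The edges 1–2–5–7–4–6–3–1 form a cycle, so G is not a tree and its treewidth is at least 2. The upper and lower bounds meet at 2, so that is the treewidth.

2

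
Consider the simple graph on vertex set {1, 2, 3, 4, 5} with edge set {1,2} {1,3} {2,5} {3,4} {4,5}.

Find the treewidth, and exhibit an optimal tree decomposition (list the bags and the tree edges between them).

The largest bag has 3 vertices, giving width 2; this decomposition certifies tw(G) ≤ 2. For the lower bound, G contains the cycle 2–1–3–4–5–2, so G is not a forest; only forests have treewidth ≤ 1, hence tw(G) ≥ 2. Therefore the treewidth is 2.

Treewidth 2.
Bags: B1 = {1, 2, 3}  B2 = {2, 3, 4}  B3 = {2, 4, 5}
Tree: B1–B2, B2–B3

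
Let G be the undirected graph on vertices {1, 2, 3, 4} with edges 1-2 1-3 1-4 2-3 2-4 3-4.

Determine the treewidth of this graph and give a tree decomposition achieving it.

With just one bag of size 4, the width is 4 − 1 = 3, so tw(G) ≤ 3. On the other hand G contains the 4-clique {1, 2, 3, 4}. A clique must lie in a single bag of any decomposition, so no decomposition can have width below 3. Therefore the treewidth is 3.

Treewidth 3.
One optimal decomposition is:
Bags: B1 = {1, 2, 3, 4}
Tree: (single bag)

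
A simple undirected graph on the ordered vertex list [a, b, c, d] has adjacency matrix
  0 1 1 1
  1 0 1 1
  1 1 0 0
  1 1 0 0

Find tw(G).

2

A width-2 tree decomposition is:
Bags: B1 = {a, b, c}  B2 = {a, b, d}
Tree: B1–B2
Each bag holds 3 vertices, so the decomposition has width 2, which upper-bounds the treewidth. For the lower bound, the 3 vertices {a, b, d} are pairwise adjacent, and any tree decomposition puts a clique entirely inside one bag — forcing width ≥ 2. Combining the bounds, tw(G) = 2.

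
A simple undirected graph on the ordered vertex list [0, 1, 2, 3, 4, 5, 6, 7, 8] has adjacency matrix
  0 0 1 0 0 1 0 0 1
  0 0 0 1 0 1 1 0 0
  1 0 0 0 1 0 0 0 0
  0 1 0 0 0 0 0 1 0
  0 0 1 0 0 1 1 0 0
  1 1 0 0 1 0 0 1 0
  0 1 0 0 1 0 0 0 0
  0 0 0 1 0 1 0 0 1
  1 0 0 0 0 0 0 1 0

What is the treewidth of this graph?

3

A width-3 tree decomposition is:
Bags: B1 = {0, 3, 7, 8}  B2 = {0, 3, 5, 7}  B3 = {0, 1, 3, 5}  B4 = {0, 1, 2, 5}  B5 = {1, 2, 4, 5}  B6 = {1, 2, 4, 6}
Tree: B1–B2, B2–B3, B3–B4, B4–B5, B5–B6
The largest bag has 4 vertices, giving width 3; this decomposition certifies tw(G) ≤ 3. For the lower bound: the 4 vertex sets {3,7,8}, {0}, {5}, {1,2,4,6} are disjoint, each induces a connected subgraph, and every pair is joined by at least one edge of G. Contracting each set to a single vertex therefore yields K_{4} as a minor, and since treewidth is minor-monotone, tw(G) ≥ tw(K_{4}) = 3. Therefore the treewidth is 3.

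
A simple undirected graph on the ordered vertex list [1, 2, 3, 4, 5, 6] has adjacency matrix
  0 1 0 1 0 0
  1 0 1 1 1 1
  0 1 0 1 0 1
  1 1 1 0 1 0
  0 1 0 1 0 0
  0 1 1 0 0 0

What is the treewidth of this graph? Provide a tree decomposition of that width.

Treewidth 2.
One such decomposition:
Bags: B1 = {2, 3, 4}  B2 = {1, 2, 4}  B3 = {2, 4, 5}  B4 = {2, 3, 6}
Tree: B1–B2, B1–B3, B1–B4

The largest bag has 3 vertices, giving width 2; this decomposition certifies tw(G) ≤ 2. On the other hand G contains the 3-clique {1, 2, 4}. A clique must lie in a single bag of any decomposition, so no decomposition can have width below 2. Hence tw(G) = 2 exactly.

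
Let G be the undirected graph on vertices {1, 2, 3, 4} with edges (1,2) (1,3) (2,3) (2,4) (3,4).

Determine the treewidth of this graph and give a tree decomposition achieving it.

Treewidth 2.
Bags: B1 = {1, 2, 3}  B2 = {2, 3, 4}
Tree: B1–B2

The largest bag has 3 vertices, giving width 2; this decomposition certifies tw(G) ≤ 2. For the lower bound, the 3 vertices {1, 2, 3} are pairwise adjacent, and any tree decomposition puts a clique entirely inside one bag — forcing width ≥ 2. Therefore the treewidth is 2.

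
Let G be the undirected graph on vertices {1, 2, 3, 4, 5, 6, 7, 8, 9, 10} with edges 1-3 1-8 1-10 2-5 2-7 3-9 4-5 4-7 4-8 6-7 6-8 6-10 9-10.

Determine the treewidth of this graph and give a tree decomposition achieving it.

Treewidth 2.
One optimal decomposition is:
Bags: B1 = {1, 3, 9}  B2 = {1, 9, 10}  B3 = {1, 8, 10}  B4 = {6, 8, 10}  B5 = {4, 6, 8}  B6 = {4, 6, 7}  B7 = {4, 5, 7}  B8 = {2, 5, 7}
Tree: B1–B2, B2–B3, B3–B4, B4–B5, B5–B6, B6–B7, B7–B8

Each bag holds 3 vertices, so the decomposition has width 2, which upper-bounds the treewidth. For the lower bound, G contains the cycle 3–9–10–1–3, so G is not a forest; only forests have treewidth ≤ 1, hence tw(G) ≥ 2. Therefore the treewidth is 2.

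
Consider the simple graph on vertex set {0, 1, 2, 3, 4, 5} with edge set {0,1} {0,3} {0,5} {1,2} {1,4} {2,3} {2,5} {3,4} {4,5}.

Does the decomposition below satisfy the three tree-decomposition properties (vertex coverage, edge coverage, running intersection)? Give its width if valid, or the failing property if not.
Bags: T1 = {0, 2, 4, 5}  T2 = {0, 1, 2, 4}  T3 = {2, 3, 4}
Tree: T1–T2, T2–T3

No — edge (0,3) lies in no bag.

A tree decomposition must satisfy three properties: every vertex lies in some bag; for every edge, both endpoints lie together in some bag; and for every vertex, the bags containing it form a connected subtree. Here edge (0,3) lies in no bag, so the decomposition is invalid.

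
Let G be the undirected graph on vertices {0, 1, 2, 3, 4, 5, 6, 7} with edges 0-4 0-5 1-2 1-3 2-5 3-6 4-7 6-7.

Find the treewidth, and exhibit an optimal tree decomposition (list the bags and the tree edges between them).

Treewidth 2.
One such decomposition:
Bags: B1 = {3, 6, 7}  B2 = {3, 4, 7}  B3 = {0, 3, 4}  B4 = {0, 3, 5}  B5 = {2, 3, 5}  B6 = {1, 2, 3}
Tree: B1–B2, B2–B3, B3–B4, B4–B5, B5–B6

Each bag holds 3 vertices, so the decomposition has width 2, which upper-bounds the treewidth. Since 3–6–7–4–0–5–2–1–3 is a cycle in G, G is not acyclic. Forests are exactly the graphs of treewidth ≤ 1, so tw(G) ≥ 2. Hence tw(G) = 2 exactly.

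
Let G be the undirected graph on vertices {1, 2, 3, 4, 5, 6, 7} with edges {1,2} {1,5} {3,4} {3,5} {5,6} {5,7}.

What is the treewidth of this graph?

1

A width-1 tree decomposition is:
Bags: B1 = {5, 6}  B2 = {3, 5}  B3 = {1, 5}  B4 = {5, 7}  B5 = {1, 2}  B6 = {3, 4}
Tree: B1–B2, B1–B3, B1–B4, B3–B5, B2–B6
Every bag has size at most 2, so the width is 2 − 1 = 1 and tw(G) ≤ 1. Since G has at least one edge (e.g. 6–5), it is not an edgeless graph, so tw(G) ≥ 1. The upper and lower bounds meet at 1, so that is the treewidth.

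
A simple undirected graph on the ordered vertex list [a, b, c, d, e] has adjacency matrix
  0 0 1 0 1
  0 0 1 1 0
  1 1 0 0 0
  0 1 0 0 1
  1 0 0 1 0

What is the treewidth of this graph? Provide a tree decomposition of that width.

Treewidth 2.
Bags: B1 = {b, c, d}  B2 = {c, d, e}  B3 = {a, c, e}
Tree: B1–B2, B2–B3

Each bag holds 3 vertices, so the decomposition has width 2, which upper-bounds the treewidth. Since c–b–d–e–a–c is a cycle in G, G is not acyclic. Forests are exactly the graphs of treewidth ≤ 1, so tw(G) ≥ 2. Hence tw(G) = 2 exactly.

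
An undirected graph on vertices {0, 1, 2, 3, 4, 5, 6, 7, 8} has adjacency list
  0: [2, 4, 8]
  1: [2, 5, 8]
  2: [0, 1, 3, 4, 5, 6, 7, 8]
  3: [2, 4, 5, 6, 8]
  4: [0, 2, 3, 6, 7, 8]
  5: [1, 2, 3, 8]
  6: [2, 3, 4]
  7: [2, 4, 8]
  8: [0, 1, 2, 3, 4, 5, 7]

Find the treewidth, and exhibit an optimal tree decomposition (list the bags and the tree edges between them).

Treewidth 3.
One such decomposition:
Bags: B1 = {2, 3, 4, 8}  B2 = {2, 3, 5, 8}  B3 = {2, 3, 4, 6}  B4 = {2, 4, 7, 8}  B5 = {0, 2, 4, 8}  B6 = {1, 2, 5, 8}
Tree: B1–B2, B1–B3, B1–B4, B1–B5, B2–B6

Each bag holds 4 vertices, so the decomposition has width 3, which upper-bounds the treewidth. On the other hand G contains the 4-clique {1, 2, 5, 8}. A clique must lie in a single bag of any decomposition, so no decomposition can have width below 3. The upper and lower bounds meet at 3, so that is the treewidth.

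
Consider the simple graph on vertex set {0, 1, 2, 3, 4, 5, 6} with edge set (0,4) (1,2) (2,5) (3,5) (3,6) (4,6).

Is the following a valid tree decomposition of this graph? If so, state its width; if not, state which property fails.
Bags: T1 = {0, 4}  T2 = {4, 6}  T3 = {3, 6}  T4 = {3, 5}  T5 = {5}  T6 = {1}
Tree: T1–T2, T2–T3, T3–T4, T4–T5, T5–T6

A tree decomposition must satisfy three properties: every vertex lies in some bag; for every edge, both endpoints lie together in some bag; and for every vertex, the bags containing it form a connected subtree. Here vertex 2 appears in no bag, so the decomposition is invalid.

No — vertex 2 appears in no bag.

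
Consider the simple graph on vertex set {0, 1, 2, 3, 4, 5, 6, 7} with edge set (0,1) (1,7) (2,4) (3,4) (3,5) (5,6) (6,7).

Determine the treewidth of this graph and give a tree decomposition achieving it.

Every bag has size at most 2, so the width is 2 − 1 = 1 and tw(G) ≤ 1. G has an edge, so its treewidth is at least 1. Combining the bounds, tw(G) = 1.

Treewidth 1.
One such decomposition:
Bags: B1 = {2, 4}  B2 = {3, 4}  B3 = {3, 5}  B4 = {5, 6}  B5 = {6, 7}  B6 = {1, 7}  B7 = {0, 1}
Tree: B1–B2, B2–B3, B3–B4, B4–B5, B5–B6, B6–B7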